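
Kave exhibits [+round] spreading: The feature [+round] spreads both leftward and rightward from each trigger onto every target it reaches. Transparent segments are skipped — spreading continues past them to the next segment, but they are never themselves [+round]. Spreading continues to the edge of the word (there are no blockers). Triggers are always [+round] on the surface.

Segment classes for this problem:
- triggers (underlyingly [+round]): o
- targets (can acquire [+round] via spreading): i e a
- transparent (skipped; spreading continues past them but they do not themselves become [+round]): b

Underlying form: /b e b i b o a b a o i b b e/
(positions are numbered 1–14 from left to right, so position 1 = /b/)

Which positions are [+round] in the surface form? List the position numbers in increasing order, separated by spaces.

2 4 6 7 9 10 11 14

From /o/ at 6 rightward: 7 /a/ → [+round]; 8 /b/ transparent; 9 /a/ → [+round]; 10 /o/ is itself a trigger — this domain ends here.
From /o/ at 6 leftward: 5 /b/ transparent; 4 /i/ → [+round]; 3 /b/ transparent; 2 /e/ → [+round]; 1 /b/ transparent; word edge.
From /o/ at 10 rightward: 11 /i/ → [+round]; 12 /b/ transparent; 13 /b/ transparent; 14 /e/ → [+round]; word edge.
From /o/ at 10 leftward: 9 /a/ → [+round]; 8 /b/ transparent; 7 /a/ → [+round]; 6 /o/ is itself a trigger — this domain ends here.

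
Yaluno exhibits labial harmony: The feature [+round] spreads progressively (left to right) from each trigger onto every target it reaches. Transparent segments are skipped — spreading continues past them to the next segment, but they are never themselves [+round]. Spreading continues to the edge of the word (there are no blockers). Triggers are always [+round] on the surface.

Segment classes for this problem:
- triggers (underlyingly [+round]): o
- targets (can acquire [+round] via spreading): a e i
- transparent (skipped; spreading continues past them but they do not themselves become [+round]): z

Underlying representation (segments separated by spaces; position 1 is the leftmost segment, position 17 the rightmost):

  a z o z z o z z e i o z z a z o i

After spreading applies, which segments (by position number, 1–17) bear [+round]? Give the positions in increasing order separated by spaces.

From /o/ at 3 rightward: 4 /z/ transparent; 5 /z/ transparent; 6 /o/ is itself a trigger — this domain ends here.
From /o/ at 6 rightward: 7 /z/ transparent; 8 /z/ transparent; 9 /e/ → [+round]; 10 /i/ → [+round]; 11 /o/ is itself a trigger — this domain ends here.
From /o/ at 11 rightward: 12 /z/ transparent; 13 /z/ transparent; 14 /a/ → [+round]; 15 /z/ transparent; 16 /o/ is itself a trigger — this domain ends here.
From /o/ at 16 rightward: 17 /i/ → [+round]; word edge.
Target with no active source: position 1 stays [-round].

3 6 9 10 11 14 16 17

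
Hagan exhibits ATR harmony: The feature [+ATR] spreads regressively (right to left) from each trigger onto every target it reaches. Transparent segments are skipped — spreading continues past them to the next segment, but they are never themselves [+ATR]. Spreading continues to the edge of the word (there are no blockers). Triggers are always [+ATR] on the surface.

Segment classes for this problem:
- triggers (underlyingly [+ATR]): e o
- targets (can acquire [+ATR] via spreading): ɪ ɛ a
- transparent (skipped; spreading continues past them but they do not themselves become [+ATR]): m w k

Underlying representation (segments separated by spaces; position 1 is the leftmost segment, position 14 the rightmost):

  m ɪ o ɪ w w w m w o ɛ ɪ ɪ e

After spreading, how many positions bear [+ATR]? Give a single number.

8

From /o/ at 3 leftward: 2 /ɪ/ → [+ATR]; 1 /m/ transparent; word edge.
From /o/ at 10 leftward: 9 /w/ transparent; 8 /m/ transparent; 7 /w/ transparent; 6 /w/ transparent; 5 /w/ transparent; 4 /ɪ/ → [+ATR]; 3 /o/ is itself a trigger — this domain ends here.
From /e/ at 14 leftward: 13 /ɪ/ → [+ATR]; 12 /ɪ/ → [+ATR]; 11 /ɛ/ → [+ATR]; 10 /o/ is itself a trigger — this domain ends here.
[+ATR] positions on the surface: 2 3 4 10 11 12 13 14.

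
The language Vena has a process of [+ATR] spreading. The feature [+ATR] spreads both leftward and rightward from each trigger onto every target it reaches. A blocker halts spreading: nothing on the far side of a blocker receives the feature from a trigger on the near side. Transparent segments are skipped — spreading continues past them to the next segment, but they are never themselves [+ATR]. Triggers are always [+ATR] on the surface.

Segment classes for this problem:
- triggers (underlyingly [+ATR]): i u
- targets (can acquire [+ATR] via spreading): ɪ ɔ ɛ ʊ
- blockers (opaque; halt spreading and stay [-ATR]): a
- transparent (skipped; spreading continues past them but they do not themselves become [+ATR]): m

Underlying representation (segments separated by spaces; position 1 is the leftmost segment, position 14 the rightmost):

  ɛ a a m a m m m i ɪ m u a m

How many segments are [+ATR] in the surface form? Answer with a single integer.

From /i/ at 9 rightward: 10 /ɪ/ → [+ATR]; 11 /m/ transparent; 12 /u/ is itself a trigger — this domain ends here.
From /i/ at 9 leftward: 8 /m/ transparent; 7 /m/ transparent; 6 /m/ transparent; 5 /a/ blocks.
From /u/ at 12 rightward: 13 /a/ blocks.
From /u/ at 12 leftward: 11 /m/ transparent; 10 /ɪ/ → [+ATR]; 9 /i/ is itself a trigger — this domain ends here.
Target with no active source: position 1 stays [-ATR].
[+ATR] positions on the surface: 9 10 12.

3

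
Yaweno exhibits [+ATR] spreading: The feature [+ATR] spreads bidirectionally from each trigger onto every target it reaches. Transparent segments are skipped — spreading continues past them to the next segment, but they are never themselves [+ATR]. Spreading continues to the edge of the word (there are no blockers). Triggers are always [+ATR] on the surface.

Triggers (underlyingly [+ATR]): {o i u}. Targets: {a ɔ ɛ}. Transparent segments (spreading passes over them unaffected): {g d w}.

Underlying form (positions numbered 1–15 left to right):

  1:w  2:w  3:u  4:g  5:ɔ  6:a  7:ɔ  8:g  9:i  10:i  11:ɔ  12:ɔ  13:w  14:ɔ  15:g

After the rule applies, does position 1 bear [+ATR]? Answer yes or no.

no

From /u/ at 3 rightward: 4 /g/ transparent; 5 /ɔ/ → [+ATR]; 6 /a/ → [+ATR]; 7 /ɔ/ → [+ATR]; 8 /g/ transparent; 9 /i/ is itself a trigger — this domain ends here.
From /u/ at 3 leftward: 2 /w/ transparent; 1 /w/ transparent; word edge.
From /i/ at 9 rightward: 10 /i/ is itself a trigger — this domain ends here.
From /i/ at 9 leftward: 8 /g/ transparent; 7 /ɔ/ → [+ATR]; 6 /a/ → [+ATR]; 5 /ɔ/ → [+ATR]; 4 /g/ transparent; 3 /u/ is itself a trigger — this domain ends here.
From /i/ at 10 rightward: 11 /ɔ/ → [+ATR]; 12 /ɔ/ → [+ATR]; 13 /w/ transparent; 14 /ɔ/ → [+ATR]; 15 /g/ transparent; word edge.
From /i/ at 10 leftward: 9 /i/ is itself a trigger — this domain ends here.
[+ATR] positions on the surface: 3 5 6 7 9 10 11 12 14.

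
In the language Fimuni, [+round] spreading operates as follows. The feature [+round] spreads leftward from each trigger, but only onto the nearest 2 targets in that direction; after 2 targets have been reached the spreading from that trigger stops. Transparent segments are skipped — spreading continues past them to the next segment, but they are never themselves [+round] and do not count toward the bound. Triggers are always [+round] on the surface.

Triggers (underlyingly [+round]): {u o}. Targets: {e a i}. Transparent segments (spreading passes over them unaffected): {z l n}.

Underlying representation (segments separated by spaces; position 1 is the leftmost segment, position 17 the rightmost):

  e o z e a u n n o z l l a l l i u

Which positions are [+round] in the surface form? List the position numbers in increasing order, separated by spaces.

1 2 4 5 6 9 13 16 17

From /o/ at 2 leftward: 1 /e/ → [+round]; word edge.
From /u/ at 6 leftward: 5 /a/ → [+round]; 4 /e/ → [+round]; bound reached.
From /o/ at 9 leftward: 8 /n/ transparent; 7 /n/ transparent; 6 /u/ is itself a trigger — this domain ends here.
From /u/ at 17 leftward: 16 /i/ → [+round]; 15 /l/ transparent; 14 /l/ transparent; 13 /a/ → [+round]; bound reached.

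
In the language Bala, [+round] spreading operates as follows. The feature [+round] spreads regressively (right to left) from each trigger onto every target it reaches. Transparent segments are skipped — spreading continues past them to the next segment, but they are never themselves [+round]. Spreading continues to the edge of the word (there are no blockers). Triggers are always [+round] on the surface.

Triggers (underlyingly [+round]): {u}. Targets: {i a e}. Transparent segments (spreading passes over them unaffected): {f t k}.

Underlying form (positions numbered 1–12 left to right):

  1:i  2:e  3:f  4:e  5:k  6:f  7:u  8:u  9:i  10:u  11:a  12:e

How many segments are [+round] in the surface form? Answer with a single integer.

7

From /u/ at 7 leftward: 6 /f/ transparent; 5 /k/ transparent; 4 /e/ → [+round]; 3 /f/ transparent; 2 /e/ → [+round]; 1 /i/ → [+round]; word edge.
From /u/ at 8 leftward: 7 /u/ is itself a trigger — this domain ends here.
From /u/ at 10 leftward: 9 /i/ → [+round]; 8 /u/ is itself a trigger — this domain ends here.
Targets with no active source: positions 11 12 stay [-round].
[+round] positions on the surface: 1 2 4 7 8 9 10.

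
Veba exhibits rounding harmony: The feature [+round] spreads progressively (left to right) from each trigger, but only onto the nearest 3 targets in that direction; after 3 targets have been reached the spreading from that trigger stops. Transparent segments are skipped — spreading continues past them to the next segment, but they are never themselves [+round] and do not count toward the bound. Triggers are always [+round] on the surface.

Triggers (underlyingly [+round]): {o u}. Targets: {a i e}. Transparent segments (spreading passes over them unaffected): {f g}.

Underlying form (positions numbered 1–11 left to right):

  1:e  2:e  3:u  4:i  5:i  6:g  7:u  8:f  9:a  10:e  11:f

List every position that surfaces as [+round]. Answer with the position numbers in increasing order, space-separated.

From /u/ at 3 rightward: 4 /i/ → [+round]; 5 /i/ → [+round]; 6 /g/ transparent; 7 /u/ is itself a trigger — this domain ends here.
From /u/ at 7 rightward: 8 /f/ transparent; 9 /a/ → [+round]; 10 /e/ → [+round]; 11 /f/ transparent; word edge.
Targets with no active source: positions 1 2 stay [-round].

3 4 5 7 9 10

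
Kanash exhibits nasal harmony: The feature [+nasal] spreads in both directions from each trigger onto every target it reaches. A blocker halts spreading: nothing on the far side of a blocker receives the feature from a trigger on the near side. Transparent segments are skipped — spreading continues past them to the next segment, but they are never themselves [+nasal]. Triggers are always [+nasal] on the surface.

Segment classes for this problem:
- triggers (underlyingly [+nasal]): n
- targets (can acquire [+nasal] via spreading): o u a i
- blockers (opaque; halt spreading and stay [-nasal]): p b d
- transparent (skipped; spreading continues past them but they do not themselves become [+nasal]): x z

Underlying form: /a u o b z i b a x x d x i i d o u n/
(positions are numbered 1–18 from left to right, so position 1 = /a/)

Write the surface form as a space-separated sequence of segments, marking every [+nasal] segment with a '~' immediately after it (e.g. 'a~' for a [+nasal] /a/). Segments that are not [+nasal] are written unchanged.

a u o b z i b a x x d x i i d o~ u~ n~

From /n/ at 18 rightward: word edge.
From /n/ at 18 leftward: 17 /u/ → [+nasal]; 16 /o/ → [+nasal]; 15 /d/ blocks.
Targets with no active source: positions 1 2 3 6 8 13 14 stay [-nasal].
[+nasal] positions on the surface: 16 17 18.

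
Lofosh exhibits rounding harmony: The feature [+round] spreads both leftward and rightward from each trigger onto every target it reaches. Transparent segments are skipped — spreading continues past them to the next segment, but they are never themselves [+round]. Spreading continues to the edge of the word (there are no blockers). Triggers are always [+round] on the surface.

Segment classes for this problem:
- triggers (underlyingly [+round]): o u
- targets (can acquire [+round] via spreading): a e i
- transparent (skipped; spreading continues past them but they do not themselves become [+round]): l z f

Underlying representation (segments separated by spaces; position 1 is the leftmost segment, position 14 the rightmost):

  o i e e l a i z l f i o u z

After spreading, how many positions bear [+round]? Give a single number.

9

From /o/ at 1 rightward: 2 /i/ → [+round]; 3 /e/ → [+round]; 4 /e/ → [+round]; 5 /l/ transparent; 6 /a/ → [+round]; 7 /i/ → [+round]; 8 /z/ transparent; 9 /l/ transparent; 10 /f/ transparent; 11 /i/ → [+round]; 12 /o/ is itself a trigger — this domain ends here.
From /o/ at 1 leftward: word edge.
From /o/ at 12 rightward: 13 /u/ is itself a trigger — this domain ends here.
From /o/ at 12 leftward: 11 /i/ → [+round]; 10 /f/ transparent; 9 /l/ transparent; 8 /z/ transparent; 7 /i/ → [+round]; 6 /a/ → [+round]; 5 /l/ transparent; 4 /e/ → [+round]; 3 /e/ → [+round]; 2 /i/ → [+round]; 1 /o/ is itself a trigger — this domain ends here.
From /u/ at 13 rightward: 14 /z/ transparent; word edge.
From /u/ at 13 leftward: 12 /o/ is itself a trigger — this domain ends here.
[+round] positions on the surface: 1 2 3 4 6 7 11 12 13.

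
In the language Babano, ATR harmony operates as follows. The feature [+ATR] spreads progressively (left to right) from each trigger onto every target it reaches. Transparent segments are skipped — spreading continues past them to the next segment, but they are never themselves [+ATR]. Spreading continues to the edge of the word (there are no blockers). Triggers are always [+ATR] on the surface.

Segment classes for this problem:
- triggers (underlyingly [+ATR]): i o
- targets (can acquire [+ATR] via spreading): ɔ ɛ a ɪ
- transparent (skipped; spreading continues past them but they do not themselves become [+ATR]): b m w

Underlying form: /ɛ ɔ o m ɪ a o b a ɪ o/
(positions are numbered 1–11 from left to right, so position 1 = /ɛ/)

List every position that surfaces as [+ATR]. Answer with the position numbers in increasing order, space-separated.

From /o/ at 3 rightward: 4 /m/ transparent; 5 /ɪ/ → [+ATR]; 6 /a/ → [+ATR]; 7 /o/ is itself a trigger — this domain ends here.
From /o/ at 7 rightward: 8 /b/ transparent; 9 /a/ → [+ATR]; 10 /ɪ/ → [+ATR]; 11 /o/ is itself a trigger — this domain ends here.
From /o/ at 11 rightward: word edge.
Targets with no active source: positions 1 2 stay [-ATR].

3 5 6 7 9 10 11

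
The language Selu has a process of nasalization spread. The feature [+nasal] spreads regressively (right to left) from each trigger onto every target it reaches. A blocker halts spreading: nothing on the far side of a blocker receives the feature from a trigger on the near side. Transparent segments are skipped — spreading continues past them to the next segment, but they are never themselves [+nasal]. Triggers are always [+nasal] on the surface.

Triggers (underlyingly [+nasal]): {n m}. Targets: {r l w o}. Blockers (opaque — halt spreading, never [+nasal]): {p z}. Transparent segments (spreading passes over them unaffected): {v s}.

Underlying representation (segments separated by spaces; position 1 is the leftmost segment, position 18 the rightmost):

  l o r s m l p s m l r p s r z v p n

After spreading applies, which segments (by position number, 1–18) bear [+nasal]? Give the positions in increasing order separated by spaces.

1 2 3 5 9 18

From /m/ at 5 leftward: 4 /s/ transparent; 3 /r/ → [+nasal]; 2 /o/ → [+nasal]; 1 /l/ → [+nasal]; word edge.
From /m/ at 9 leftward: 8 /s/ transparent; 7 /p/ blocks.
From /n/ at 18 leftward: 17 /p/ blocks.
Targets with no active source: positions 6 10 11 14 stay [-nasal].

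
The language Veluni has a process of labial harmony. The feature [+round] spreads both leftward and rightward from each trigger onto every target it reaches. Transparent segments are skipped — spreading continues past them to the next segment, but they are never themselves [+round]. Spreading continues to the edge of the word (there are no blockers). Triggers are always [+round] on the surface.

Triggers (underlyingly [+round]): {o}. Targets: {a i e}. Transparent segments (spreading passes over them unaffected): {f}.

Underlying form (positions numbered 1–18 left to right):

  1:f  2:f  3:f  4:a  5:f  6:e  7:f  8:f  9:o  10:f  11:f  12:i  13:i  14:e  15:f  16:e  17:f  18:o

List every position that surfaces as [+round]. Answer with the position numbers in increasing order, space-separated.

From /o/ at 9 rightward: 10 /f/ transparent; 11 /f/ transparent; 12 /i/ → [+round]; 13 /i/ → [+round]; 14 /e/ → [+round]; 15 /f/ transparent; 16 /e/ → [+round]; 17 /f/ transparent; 18 /o/ is itself a trigger — this domain ends here.
From /o/ at 9 leftward: 8 /f/ transparent; 7 /f/ transparent; 6 /e/ → [+round]; 5 /f/ transparent; 4 /a/ → [+round]; 3 /f/ transparent; 2 /f/ transparent; 1 /f/ transparent; word edge.
From /o/ at 18 rightward: word edge.
From /o/ at 18 leftward: 17 /f/ transparent; 16 /e/ → [+round]; 15 /f/ transparent; 14 /e/ → [+round]; 13 /i/ → [+round]; 12 /i/ → [+round]; 11 /f/ transparent; 10 /f/ transparent; 9 /o/ is itself a trigger — this domain ends here.

4 6 9 12 13 14 16 18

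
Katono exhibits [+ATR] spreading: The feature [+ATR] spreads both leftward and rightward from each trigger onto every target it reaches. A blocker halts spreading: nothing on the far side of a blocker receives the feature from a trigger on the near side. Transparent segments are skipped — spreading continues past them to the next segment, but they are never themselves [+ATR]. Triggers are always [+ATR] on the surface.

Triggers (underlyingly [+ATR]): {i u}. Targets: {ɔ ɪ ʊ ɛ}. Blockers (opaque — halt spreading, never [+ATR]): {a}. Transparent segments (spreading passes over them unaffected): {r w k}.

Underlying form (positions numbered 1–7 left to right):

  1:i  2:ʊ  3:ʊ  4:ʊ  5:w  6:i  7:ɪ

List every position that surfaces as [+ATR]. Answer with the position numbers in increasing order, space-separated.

From /i/ at 1 rightward: 2 /ʊ/ → [+ATR]; 3 /ʊ/ → [+ATR]; 4 /ʊ/ → [+ATR]; 5 /w/ transparent; 6 /i/ is itself a trigger — this domain ends here.
From /i/ at 1 leftward: word edge.
From /i/ at 6 rightward: 7 /ɪ/ → [+ATR]; word edge.
From /i/ at 6 leftward: 5 /w/ transparent; 4 /ʊ/ → [+ATR]; 3 /ʊ/ → [+ATR]; 2 /ʊ/ → [+ATR]; 1 /i/ is itself a trigger — this domain ends here.

1 2 3 4 6 7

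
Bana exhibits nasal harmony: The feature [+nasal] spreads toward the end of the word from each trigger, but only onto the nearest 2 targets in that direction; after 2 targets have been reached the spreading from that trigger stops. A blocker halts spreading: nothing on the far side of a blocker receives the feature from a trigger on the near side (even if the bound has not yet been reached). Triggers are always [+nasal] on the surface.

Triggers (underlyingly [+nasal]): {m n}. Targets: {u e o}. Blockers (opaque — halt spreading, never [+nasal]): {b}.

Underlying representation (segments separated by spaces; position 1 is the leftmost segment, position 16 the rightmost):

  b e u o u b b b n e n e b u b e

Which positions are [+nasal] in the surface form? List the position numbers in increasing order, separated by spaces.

9 10 11 12

From /n/ at 9 rightward: 10 /e/ → [+nasal]; 11 /n/ is itself a trigger — this domain ends here.
From /n/ at 11 rightward: 12 /e/ → [+nasal]; 13 /b/ blocks.
Targets with no active source: positions 2 3 4 5 14 16 stay [-nasal].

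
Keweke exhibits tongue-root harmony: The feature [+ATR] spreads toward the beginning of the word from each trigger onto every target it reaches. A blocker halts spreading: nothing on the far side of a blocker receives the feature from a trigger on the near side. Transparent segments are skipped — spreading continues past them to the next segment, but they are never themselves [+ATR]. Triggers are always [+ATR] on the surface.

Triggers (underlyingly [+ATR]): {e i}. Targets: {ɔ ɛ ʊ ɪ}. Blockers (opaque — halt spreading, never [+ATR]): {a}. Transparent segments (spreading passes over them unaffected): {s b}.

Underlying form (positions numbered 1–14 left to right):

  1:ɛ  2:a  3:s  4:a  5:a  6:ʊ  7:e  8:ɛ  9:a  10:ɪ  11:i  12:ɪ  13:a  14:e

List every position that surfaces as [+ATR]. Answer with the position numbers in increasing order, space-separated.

From /e/ at 7 leftward: 6 /ʊ/ → [+ATR]; 5 /a/ blocks.
From /i/ at 11 leftward: 10 /ɪ/ → [+ATR]; 9 /a/ blocks.
From /e/ at 14 leftward: 13 /a/ blocks.
Targets with no active source: positions 1 8 12 stay [-ATR].

6 7 10 11 14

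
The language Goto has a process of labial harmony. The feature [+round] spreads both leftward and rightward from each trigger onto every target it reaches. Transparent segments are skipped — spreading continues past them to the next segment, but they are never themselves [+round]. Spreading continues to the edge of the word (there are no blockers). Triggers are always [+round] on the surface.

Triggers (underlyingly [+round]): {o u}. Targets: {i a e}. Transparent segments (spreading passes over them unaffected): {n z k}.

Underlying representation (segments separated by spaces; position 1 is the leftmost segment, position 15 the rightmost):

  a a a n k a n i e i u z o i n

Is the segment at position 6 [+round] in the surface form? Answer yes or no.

From /u/ at 11 rightward: 12 /z/ transparent; 13 /o/ is itself a trigger — this domain ends here.
From /u/ at 11 leftward: 10 /i/ → [+round]; 9 /e/ → [+round]; 8 /i/ → [+round]; 7 /n/ transparent; 6 /a/ → [+round]; 5 /k/ transparent; 4 /n/ transparent; 3 /a/ → [+round]; 2 /a/ → [+round]; 1 /a/ → [+round]; word edge.
From /o/ at 13 rightward: 14 /i/ → [+round]; 15 /n/ transparent; word edge.
From /o/ at 13 leftward: 12 /z/ transparent; 11 /u/ is itself a trigger — this domain ends here.
[+round] positions on the surface: 1 2 3 6 8 9 10 11 13 14.

yes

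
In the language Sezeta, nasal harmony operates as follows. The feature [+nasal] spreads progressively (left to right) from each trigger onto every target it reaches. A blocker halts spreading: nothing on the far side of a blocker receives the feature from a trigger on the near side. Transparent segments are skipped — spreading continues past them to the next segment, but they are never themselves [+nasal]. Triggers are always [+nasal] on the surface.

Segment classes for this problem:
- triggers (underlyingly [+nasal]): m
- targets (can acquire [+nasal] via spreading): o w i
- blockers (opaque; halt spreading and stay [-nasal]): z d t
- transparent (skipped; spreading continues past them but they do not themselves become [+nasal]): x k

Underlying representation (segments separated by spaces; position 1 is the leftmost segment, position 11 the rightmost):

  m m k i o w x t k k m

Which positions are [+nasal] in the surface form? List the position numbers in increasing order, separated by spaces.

1 2 4 5 6 11

From /m/ at 1 rightward: 2 /m/ is itself a trigger — this domain ends here.
From /m/ at 2 rightward: 3 /k/ transparent; 4 /i/ → [+nasal]; 5 /o/ → [+nasal]; 6 /w/ → [+nasal]; 7 /x/ transparent; 8 /t/ blocks.
From /m/ at 11 rightward: word edge.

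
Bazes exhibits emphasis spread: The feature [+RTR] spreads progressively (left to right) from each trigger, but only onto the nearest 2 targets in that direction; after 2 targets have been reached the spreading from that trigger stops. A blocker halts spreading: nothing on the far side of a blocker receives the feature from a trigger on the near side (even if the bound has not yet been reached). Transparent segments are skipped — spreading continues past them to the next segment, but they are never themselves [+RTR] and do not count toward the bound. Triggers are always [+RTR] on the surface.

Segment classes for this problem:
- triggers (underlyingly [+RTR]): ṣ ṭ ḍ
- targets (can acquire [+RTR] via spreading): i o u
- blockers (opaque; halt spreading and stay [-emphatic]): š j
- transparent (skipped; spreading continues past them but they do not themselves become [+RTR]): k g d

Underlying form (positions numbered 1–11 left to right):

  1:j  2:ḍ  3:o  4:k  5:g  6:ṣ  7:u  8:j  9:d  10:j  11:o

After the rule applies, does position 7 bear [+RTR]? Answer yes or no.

yes

From /ḍ/ at 2 rightward: 3 /o/ → [+RTR]; 4 /k/ transparent; 5 /g/ transparent; 6 /ṣ/ is itself a trigger — this domain ends here.
From /ṣ/ at 6 rightward: 7 /u/ → [+RTR]; 8 /j/ blocks.
Target with no active source: position 11 stays [-emphatic].
[+RTR] positions on the surface: 2 3 6 7.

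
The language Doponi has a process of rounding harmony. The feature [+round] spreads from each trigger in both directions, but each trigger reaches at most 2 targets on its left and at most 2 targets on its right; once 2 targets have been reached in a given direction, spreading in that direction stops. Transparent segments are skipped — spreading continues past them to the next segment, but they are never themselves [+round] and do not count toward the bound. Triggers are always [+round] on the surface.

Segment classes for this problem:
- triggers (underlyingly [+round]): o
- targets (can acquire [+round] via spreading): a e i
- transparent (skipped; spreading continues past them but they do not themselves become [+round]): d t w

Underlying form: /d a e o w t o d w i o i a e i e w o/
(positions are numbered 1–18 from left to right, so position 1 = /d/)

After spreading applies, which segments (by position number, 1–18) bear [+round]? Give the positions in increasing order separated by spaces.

2 3 4 7 10 11 12 13 15 16 18

From /o/ at 4 rightward: 5 /w/ transparent; 6 /t/ transparent; 7 /o/ is itself a trigger — this domain ends here.
From /o/ at 4 leftward: 3 /e/ → [+round]; 2 /a/ → [+round]; bound reached.
From /o/ at 7 rightward: 8 /d/ transparent; 9 /w/ transparent; 10 /i/ → [+round]; 11 /o/ is itself a trigger — this domain ends here.
From /o/ at 7 leftward: 6 /t/ transparent; 5 /w/ transparent; 4 /o/ is itself a trigger — this domain ends here.
From /o/ at 11 rightward: 12 /i/ → [+round]; 13 /a/ → [+round]; bound reached.
From /o/ at 11 leftward: 10 /i/ → [+round]; 9 /w/ transparent; 8 /d/ transparent; 7 /o/ is itself a trigger — this domain ends here.
From /o/ at 18 rightward: word edge.
From /o/ at 18 leftward: 17 /w/ transparent; 16 /e/ → [+round]; 15 /i/ → [+round]; bound reached.
Target with no active source: position 14 stays [-round].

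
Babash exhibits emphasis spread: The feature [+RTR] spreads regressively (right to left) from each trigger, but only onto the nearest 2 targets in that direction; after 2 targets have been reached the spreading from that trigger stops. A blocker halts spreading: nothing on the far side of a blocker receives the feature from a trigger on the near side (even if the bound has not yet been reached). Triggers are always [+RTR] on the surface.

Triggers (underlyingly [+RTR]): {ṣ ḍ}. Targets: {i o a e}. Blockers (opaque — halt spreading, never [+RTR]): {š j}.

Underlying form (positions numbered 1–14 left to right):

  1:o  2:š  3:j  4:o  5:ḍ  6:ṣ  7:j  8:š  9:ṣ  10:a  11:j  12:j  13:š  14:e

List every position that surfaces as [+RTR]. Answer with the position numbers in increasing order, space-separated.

4 5 6 9

From /ḍ/ at 5 leftward: 4 /o/ → [+RTR]; 3 /j/ blocks.
From /ṣ/ at 6 leftward: 5 /ḍ/ is itself a trigger — this domain ends here.
From /ṣ/ at 9 leftward: 8 /š/ blocks.
Targets with no active source: positions 1 10 14 stay [-emphatic].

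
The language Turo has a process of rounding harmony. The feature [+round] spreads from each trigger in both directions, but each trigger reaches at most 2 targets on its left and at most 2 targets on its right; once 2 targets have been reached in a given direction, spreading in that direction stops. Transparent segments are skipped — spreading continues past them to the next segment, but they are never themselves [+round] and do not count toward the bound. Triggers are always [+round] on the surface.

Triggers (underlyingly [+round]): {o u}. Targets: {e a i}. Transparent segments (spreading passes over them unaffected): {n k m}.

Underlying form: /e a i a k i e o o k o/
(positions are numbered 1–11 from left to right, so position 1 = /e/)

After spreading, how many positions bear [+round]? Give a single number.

From /o/ at 8 rightward: 9 /o/ is itself a trigger — this domain ends here.
From /o/ at 8 leftward: 7 /e/ → [+round]; 6 /i/ → [+round]; bound reached.
From /o/ at 9 rightward: 10 /k/ transparent; 11 /o/ is itself a trigger — this domain ends here.
From /o/ at 9 leftward: 8 /o/ is itself a trigger — this domain ends here.
From /o/ at 11 rightward: word edge.
From /o/ at 11 leftward: 10 /k/ transparent; 9 /o/ is itself a trigger — this domain ends here.
Targets with no active source: positions 1 2 3 4 stay [-round].
[+round] positions on the surface: 6 7 8 9 11.

5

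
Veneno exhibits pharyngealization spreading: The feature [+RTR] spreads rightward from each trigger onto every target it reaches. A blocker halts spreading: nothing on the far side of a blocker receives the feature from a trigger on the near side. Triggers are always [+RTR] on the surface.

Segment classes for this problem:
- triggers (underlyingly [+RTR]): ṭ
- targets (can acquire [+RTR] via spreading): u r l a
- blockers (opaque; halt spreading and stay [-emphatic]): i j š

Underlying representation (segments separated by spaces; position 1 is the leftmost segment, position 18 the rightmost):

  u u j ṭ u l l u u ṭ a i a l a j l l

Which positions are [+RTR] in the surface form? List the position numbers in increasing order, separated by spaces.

4 5 6 7 8 9 10 11

From /ṭ/ at 4 rightward: 5 /u/ → [+RTR]; 6 /l/ → [+RTR]; 7 /l/ → [+RTR]; 8 /u/ → [+RTR]; 9 /u/ → [+RTR]; 10 /ṭ/ is itself a trigger — this domain ends here.
From /ṭ/ at 10 rightward: 11 /a/ → [+RTR]; 12 /i/ blocks.
Targets with no active source: positions 1 2 13 14 15 17 18 stay [-emphatic].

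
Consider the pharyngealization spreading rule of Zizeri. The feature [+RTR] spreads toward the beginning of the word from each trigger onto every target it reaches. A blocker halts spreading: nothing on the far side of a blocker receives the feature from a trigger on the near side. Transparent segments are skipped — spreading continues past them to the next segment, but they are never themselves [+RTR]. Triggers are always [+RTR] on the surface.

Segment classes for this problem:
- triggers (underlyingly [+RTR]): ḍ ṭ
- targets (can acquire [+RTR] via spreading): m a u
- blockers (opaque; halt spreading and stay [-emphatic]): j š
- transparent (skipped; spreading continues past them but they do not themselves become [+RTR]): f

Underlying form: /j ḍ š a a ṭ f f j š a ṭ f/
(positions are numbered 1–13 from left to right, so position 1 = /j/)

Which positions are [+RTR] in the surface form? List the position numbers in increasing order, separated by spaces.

From /ḍ/ at 2 leftward: 1 /j/ blocks.
From /ṭ/ at 6 leftward: 5 /a/ → [+RTR]; 4 /a/ → [+RTR]; 3 /š/ blocks.
From /ṭ/ at 12 leftward: 11 /a/ → [+RTR]; 10 /š/ blocks.

2 4 5 6 11 12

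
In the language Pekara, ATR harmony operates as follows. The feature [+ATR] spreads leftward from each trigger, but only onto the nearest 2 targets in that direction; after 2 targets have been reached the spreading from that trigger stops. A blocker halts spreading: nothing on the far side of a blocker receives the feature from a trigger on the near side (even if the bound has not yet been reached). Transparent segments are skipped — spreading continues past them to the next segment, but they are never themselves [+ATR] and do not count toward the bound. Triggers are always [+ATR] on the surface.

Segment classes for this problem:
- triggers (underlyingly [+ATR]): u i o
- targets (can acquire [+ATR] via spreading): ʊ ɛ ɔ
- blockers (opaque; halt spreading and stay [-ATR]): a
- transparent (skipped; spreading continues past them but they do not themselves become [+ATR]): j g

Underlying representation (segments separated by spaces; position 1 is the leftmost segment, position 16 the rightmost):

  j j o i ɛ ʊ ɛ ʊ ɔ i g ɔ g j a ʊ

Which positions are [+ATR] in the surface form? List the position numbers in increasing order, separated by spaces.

3 4 8 9 10

From /o/ at 3 leftward: 2 /j/ transparent; 1 /j/ transparent; word edge.
From /i/ at 4 leftward: 3 /o/ is itself a trigger — this domain ends here.
From /i/ at 10 leftward: 9 /ɔ/ → [+ATR]; 8 /ʊ/ → [+ATR]; bound reached.
Targets with no active source: positions 5 6 7 12 16 stay [-ATR].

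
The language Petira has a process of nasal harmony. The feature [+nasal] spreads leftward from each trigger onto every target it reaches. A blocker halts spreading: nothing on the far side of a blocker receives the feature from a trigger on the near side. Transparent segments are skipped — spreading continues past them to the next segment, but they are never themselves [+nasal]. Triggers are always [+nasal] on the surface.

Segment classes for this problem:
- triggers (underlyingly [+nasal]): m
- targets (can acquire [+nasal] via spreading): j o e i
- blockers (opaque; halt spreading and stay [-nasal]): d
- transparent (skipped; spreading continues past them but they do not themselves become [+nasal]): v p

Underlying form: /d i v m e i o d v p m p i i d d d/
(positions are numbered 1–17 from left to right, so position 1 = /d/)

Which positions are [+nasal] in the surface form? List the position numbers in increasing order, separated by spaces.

2 4 11

From /m/ at 4 leftward: 3 /v/ transparent; 2 /i/ → [+nasal]; 1 /d/ blocks.
From /m/ at 11 leftward: 10 /p/ transparent; 9 /v/ transparent; 8 /d/ blocks.
Targets with no active source: positions 5 6 7 13 14 stay [-nasal].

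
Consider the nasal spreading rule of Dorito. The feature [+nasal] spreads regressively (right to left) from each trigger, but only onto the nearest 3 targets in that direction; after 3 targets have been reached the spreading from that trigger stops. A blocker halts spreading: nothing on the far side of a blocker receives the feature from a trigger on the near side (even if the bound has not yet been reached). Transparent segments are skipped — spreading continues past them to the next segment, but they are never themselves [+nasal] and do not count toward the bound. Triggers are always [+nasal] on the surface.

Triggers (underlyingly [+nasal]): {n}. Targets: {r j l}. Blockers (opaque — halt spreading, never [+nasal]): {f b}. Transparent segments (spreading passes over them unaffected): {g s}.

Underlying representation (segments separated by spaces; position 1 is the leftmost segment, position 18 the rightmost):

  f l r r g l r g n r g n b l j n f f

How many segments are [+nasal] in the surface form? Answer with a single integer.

From /n/ at 9 leftward: 8 /g/ transparent; 7 /r/ → [+nasal]; 6 /l/ → [+nasal]; 5 /g/ transparent; 4 /r/ → [+nasal]; bound reached.
From /n/ at 12 leftward: 11 /g/ transparent; 10 /r/ → [+nasal]; 9 /n/ is itself a trigger — this domain ends here.
From /n/ at 16 leftward: 15 /j/ → [+nasal]; 14 /l/ → [+nasal]; 13 /b/ blocks.
Targets with no active source: positions 2 3 stay [-nasal].
[+nasal] positions on the surface: 4 6 7 9 10 12 14 15 16.

9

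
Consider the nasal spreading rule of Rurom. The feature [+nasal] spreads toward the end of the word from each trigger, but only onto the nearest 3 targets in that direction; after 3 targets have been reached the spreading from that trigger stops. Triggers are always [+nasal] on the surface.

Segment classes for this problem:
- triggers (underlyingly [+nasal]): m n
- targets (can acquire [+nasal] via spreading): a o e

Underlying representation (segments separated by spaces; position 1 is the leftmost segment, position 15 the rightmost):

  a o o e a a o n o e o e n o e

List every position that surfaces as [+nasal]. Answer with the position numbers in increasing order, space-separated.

8 9 10 11 13 14 15

From /n/ at 8 rightward: 9 /o/ → [+nasal]; 10 /e/ → [+nasal]; 11 /o/ → [+nasal]; bound reached.
From /n/ at 13 rightward: 14 /o/ → [+nasal]; 15 /e/ → [+nasal]; word edge.
Targets with no active source: positions 1 2 3 4 5 6 7 12 stay [-nasal].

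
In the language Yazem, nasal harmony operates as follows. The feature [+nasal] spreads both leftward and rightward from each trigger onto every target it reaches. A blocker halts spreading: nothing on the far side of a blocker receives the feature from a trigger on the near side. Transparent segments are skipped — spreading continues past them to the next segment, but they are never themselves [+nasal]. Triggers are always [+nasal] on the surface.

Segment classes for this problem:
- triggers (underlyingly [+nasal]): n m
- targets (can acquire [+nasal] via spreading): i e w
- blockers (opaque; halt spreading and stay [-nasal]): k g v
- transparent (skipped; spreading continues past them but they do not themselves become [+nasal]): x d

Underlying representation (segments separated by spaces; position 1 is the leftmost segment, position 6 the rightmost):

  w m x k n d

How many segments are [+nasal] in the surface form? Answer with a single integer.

3

From /m/ at 2 rightward: 3 /x/ transparent; 4 /k/ blocks.
From /m/ at 2 leftward: 1 /w/ → [+nasal]; word edge.
From /n/ at 5 rightward: 6 /d/ transparent; word edge.
From /n/ at 5 leftward: 4 /k/ blocks.
[+nasal] positions on the surface: 1 2 5.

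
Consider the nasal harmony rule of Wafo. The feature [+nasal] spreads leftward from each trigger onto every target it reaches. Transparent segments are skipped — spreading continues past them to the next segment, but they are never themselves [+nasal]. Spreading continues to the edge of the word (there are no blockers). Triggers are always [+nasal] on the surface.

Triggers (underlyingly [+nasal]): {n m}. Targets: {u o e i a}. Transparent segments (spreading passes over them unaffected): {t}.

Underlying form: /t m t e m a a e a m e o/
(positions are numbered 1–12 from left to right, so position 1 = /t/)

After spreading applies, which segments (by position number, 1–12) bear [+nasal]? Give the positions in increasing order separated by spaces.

2 4 5 6 7 8 9 10

From /m/ at 2 leftward: 1 /t/ transparent; word edge.
From /m/ at 5 leftward: 4 /e/ → [+nasal]; 3 /t/ transparent; 2 /m/ is itself a trigger — this domain ends here.
From /m/ at 10 leftward: 9 /a/ → [+nasal]; 8 /e/ → [+nasal]; 7 /a/ → [+nasal]; 6 /a/ → [+nasal]; 5 /m/ is itself a trigger — this domain ends here.
Targets with no active source: positions 11 12 stay [-nasal].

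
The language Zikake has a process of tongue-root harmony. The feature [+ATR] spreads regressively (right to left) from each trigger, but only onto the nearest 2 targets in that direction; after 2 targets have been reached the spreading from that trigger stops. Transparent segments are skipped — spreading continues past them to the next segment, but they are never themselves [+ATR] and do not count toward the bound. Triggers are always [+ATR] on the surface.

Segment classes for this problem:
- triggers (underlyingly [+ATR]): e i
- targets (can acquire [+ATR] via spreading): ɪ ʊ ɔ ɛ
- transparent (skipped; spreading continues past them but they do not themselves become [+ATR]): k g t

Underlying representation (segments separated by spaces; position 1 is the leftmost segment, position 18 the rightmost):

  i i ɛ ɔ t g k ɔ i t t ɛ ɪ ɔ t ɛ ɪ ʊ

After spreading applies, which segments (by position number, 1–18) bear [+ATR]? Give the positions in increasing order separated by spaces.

From /i/ at 1 leftward: word edge.
From /i/ at 2 leftward: 1 /i/ is itself a trigger — this domain ends here.
From /i/ at 9 leftward: 8 /ɔ/ → [+ATR]; 7 /k/ transparent; 6 /g/ transparent; 5 /t/ transparent; 4 /ɔ/ → [+ATR]; bound reached.
Targets with no active source: positions 3 12 13 14 16 17 18 stay [-ATR].

1 2 4 8 9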